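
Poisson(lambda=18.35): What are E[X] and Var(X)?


E[X] = Var(X) = lambda = 18.35

18.35, 18.35


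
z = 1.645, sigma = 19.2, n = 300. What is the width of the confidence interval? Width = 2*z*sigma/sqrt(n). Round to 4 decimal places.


width = 2*z*sigma/sqrt(n)
2*z*sigma = 2 * 1.645 * 19.2 = 63.168
sqrt(300) ≈ 17.320508
width = 63.168 / 17.320508 ≈ 3.647006

3.6470


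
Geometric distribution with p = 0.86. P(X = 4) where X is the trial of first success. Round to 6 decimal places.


P = (1-p)^(k-1) * p
(1-p)^(k-1) = 0.14^3 = 0.002744
P = 0.002744 * 0.86 = 0.00235984

0.002360


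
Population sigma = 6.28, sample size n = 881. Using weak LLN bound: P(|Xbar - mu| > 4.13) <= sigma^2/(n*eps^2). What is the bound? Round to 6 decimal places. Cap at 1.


bound = min(1, sigma^2/(n*eps^2))
sigma^2 = 6.28^2 = 39.4384
n*eps^2 = 881 * 4.13^2 = 881 * 17.0569 = 15027.1289
sigma^2/(n*eps^2) = 39.4384 / 15027.1289 ≈ 0.00262448

0.002624


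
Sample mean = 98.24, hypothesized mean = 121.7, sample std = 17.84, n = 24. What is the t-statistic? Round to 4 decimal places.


t = (xbar - mu0) / (s/sqrt(n))
xbar - mu0 = 98.24 - 121.7 = -23.46
sqrt(24) ≈ 4.89897949
s/sqrt(n) = 17.84 / 4.89897949 ≈ 3.64157475
t = -23.46 / 3.64157475 ≈ -6.442268

-6.4423


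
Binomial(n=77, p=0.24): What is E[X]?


E[X] = n*p = 77 * 0.24 = 18.48

18.48


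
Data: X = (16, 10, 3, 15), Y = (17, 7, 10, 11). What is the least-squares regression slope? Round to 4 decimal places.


b = sum((xi-xbar)(yi-ybar)) / sum((xi-xbar)^2)
n = 4, xbar = 44/4 = 11, ybar = 45/4 = 11.25
Sxy = sum((xi-xbar)(yi-ybar)) = 42
Sxx = sum((xi-xbar)^2) = 106
b = Sxy / Sxx = 21/53 ≈ 0.396226

0.3962


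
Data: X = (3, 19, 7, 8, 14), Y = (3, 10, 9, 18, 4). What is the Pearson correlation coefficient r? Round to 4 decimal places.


r = sum((xi-xbar)(yi-ybar)) / sqrt(sum((xi-xbar)^2) * sum((yi-ybar)^2))
n = 5, xbar = 51/5 = 10.2, ybar = 44/5 = 8.8
Sxy = sum((xi-xbar)(yi-ybar)) = 13.2
Sxx = sum((xi-xbar)^2) = 158.8
Syy = sum((yi-ybar)^2) = 142.8
sqrt(Sxx*Syy) ≈ 150.587649
r = Sxy / sqrt(Sxx*Syy) = 13.2 / 150.587649 ≈ 0.087657

0.0877


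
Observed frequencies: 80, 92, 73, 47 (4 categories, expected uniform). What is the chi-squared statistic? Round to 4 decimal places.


chi2 = sum((O-E)^2/E), E = total/4
total = 292, E = 292/4 = 73
(80 - 73)^2 / 73 = 49 / 73 = 49/73 ≈ 0.671233
(92 - 73)^2 / 73 = 361 / 73 = 361/73 ≈ 4.945205
(73 - 73)^2 / 73 = 0 / 73 = 0
(47 - 73)^2 / 73 = 676 / 73 = 676/73 ≈ 9.260274
chi2 = 1086/73 ≈ 14.876712

14.8767


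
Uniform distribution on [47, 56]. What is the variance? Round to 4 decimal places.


Var = (b-a)^2 / 12
(b-a)^2 = (56 - 47)^2 = 81
Var = 81/12 = 6.75

6.7500


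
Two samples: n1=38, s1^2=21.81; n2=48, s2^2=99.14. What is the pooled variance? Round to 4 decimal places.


sp^2 = ((n1-1)*s1^2 + (n2-1)*s2^2)/(n1+n2-2)
(n1-1)*s1^2 = 37 * 21.81 = 806.97
(n2-1)*s2^2 = 47 * 99.14 = 4659.58
numerator = 806.97 + 4659.58 = 5466.55
n1+n2-2 = 84
sp^2 = 5466.55 / 84 = 109331/1680 ≈ 65.077976

65.0780


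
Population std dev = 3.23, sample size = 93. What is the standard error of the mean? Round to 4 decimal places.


SE = sigma / sqrt(n)
sqrt(93) ≈ 9.643651
SE = 3.23 / 9.643651 ≈ 0.334935

0.3349


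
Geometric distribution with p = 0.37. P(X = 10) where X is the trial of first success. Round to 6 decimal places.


P = (1-p)^(k-1) * p
(1-p)^(k-1) = 0.63^9 ≈ 0.01563381
P = 0.01563381 * 0.37 ≈ 0.005784511

0.005785


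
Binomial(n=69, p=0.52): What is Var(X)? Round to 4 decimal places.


Var = n*p*(1-p) = 69 * 0.52 * 0.48 = 17.2224

17.2224


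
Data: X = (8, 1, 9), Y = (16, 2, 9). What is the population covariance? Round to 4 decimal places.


Cov = (1/n)*sum((xi-xbar)(yi-ybar))
n = 3, xbar = 18/3 = 6, ybar = 27/3 = 9
sum((xi-xbar)(yi-ybar)) = 49
Cov = 49 / 3 = 49/3 ≈ 16.333333

16.3333


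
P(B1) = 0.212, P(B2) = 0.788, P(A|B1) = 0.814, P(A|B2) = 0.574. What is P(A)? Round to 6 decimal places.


P(A) = P(A|B1)*P(B1) + P(A|B2)*P(B2)
P(A|B1)*P(B1) = 0.814 * 0.212 = 0.172568
P(A|B2)*P(B2) = 0.574 * 0.788 = 0.452312
P(A) = 0.172568 + 0.452312 = 0.62488

0.624880


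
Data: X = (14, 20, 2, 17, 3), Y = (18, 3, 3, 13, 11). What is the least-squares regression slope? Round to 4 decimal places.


b = sum((xi-xbar)(yi-ybar)) / sum((xi-xbar)^2)
n = 5, xbar = 56/5 = 11.2, ybar = 48/5 = 9.6
Sxy = sum((xi-xbar)(yi-ybar)) = 34.4
Sxx = sum((xi-xbar)^2) = 270.8
b = Sxy / Sxx = 86/677 ≈ 0.127031

0.1270


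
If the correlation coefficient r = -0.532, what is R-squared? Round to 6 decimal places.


R^2 = r^2 = (-0.532)^2 = 0.283024

0.283024


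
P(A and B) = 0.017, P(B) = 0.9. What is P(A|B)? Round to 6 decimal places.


P(A|B) = P(A and B) / P(B) = 0.017 / 0.9 = 17/900 ≈ 0.01888889

0.018889


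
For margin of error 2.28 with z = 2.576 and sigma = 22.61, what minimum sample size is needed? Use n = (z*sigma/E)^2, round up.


z*sigma/E = 2.576 * 22.61 / 2.28 = 19159/750 ≈ 25.545333
(z*sigma/E)^2 ≈ 652.564055
round up: n = 653

653


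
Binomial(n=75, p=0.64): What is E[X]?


E[X] = n*p = 75 * 0.64 = 48

48


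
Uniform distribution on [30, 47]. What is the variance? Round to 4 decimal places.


Var = (b-a)^2 / 12
(b-a)^2 = (47 - 30)^2 = 289
Var = 289/12 ≈ 24.083333

24.0833


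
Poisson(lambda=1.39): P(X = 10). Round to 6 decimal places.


P = e^(-lam) * lam^k / k!
e^(-1.39) ≈ 0.2490753
lam^k = 1.39^10 ≈ 26.924522
k! = 10! = 3628800
P = 0.2490753 * 26.924522 / 3628800 ≈ 0.000002

0.000002


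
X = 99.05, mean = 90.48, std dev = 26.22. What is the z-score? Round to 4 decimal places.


z = (X - mu) / sigma
X - mu = 99.05 - 90.48 = 8.57
z = 8.57 / 26.22 = 857/2622 ≈ 0.326850

0.3268


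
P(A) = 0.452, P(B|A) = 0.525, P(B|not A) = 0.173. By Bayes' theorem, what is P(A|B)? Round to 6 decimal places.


P(A|B) = P(B|A)*P(A) / P(B), P(B) = P(B|A)*P(A) + P(B|not A)*P(not A)
P(B|A)*P(A) = 0.525 * 0.452 = 0.2373
P(B|not A)*P(not A) = 0.173 * 0.548 = 0.094804
P(B) = 0.2373 + 0.094804 = 0.332104
P(A|B) = 0.2373 / 0.332104 ≈ 0.71453521

0.714535


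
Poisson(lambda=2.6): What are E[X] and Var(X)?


E[X] = Var(X) = lambda = 2.6

2.6, 2.6


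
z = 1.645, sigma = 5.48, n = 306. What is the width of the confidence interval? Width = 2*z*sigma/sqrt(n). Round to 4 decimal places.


width = 2*z*sigma/sqrt(n)
2*z*sigma = 2 * 1.645 * 5.48 = 18.0292
sqrt(306) ≈ 17.492856
width = 18.0292 / 17.492856 ≈ 1.030661

1.0307


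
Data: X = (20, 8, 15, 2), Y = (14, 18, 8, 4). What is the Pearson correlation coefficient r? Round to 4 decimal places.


r = sum((xi-xbar)(yi-ybar)) / sqrt(sum((xi-xbar)^2) * sum((yi-ybar)^2))
n = 4, xbar = 45/4 = 11.25, ybar = 44/4 = 11
Sxy = sum((xi-xbar)(yi-ybar)) = 57
Sxx = sum((xi-xbar)^2) = 186.75
Syy = sum((yi-ybar)^2) = 116
sqrt(Sxx*Syy) ≈ 147.183559
r = Sxy / sqrt(Sxx*Syy) = 57 / 147.183559 ≈ 0.387272

0.3873


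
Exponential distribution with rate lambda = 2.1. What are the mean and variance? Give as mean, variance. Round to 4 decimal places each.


mean = 1/lam, var = 1/lam^2
mean = 1 / 2.1 = 10/21 ≈ 0.476190
lam^2 = 2.1^2 = 4.41
var = 1 / 4.41 = 100/441 ≈ 0.226757

0.4762, 0.2268


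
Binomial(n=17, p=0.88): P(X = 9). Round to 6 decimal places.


P = C(n,k) * p^k * (1-p)^(n-k)
C(17,9) = 24310
p^k = 0.88^9 ≈ 0.3164784
(1-p)^(n-k) = 0.12^8 ≈ 0.00000004299817
P = 24310 * 0.3164784 * 0.00000004299817 ≈ 0.000331

0.000331


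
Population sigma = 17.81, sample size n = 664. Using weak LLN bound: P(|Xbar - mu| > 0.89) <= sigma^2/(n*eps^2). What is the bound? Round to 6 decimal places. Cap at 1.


bound = min(1, sigma^2/(n*eps^2))
sigma^2 = 17.81^2 = 317.1961
n*eps^2 = 664 * 0.89^2 = 664 * 0.7921 = 525.9544
sigma^2/(n*eps^2) = 317.1961 / 525.9544 ≈ 0.60308669

0.603087


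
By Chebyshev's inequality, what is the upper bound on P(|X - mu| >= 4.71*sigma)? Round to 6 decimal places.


P <= 1/k^2
k^2 = 4.71^2 = 22.1841
1/k^2 = 1 / 22.1841 ≈ 0.04507733

0.045077


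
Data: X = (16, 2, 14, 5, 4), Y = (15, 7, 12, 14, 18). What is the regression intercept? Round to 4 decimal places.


a = ybar - b*xbar, where b = sum((xi-xbar)(yi-ybar)) / sum((xi-xbar)^2)
n = 5, xbar = 41/5 = 8.2, ybar = 66/5 = 13.2
Sxy = sum((xi-xbar)(yi-ybar)) = 22.8
Sxx = sum((xi-xbar)^2) = 160.8
b = Sxy / Sxx = 19/134 ≈ 0.141791
a = 13.2 - 0.141791 * 8.2 = 1613/134 ≈ 12.037313

12.0373


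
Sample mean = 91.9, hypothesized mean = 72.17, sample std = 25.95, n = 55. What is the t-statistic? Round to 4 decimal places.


t = (xbar - mu0) / (s/sqrt(n))
xbar - mu0 = 91.9 - 72.17 = 19.73
sqrt(55) ≈ 7.41619849
s/sqrt(n) = 25.95 / 7.41619849 ≈ 3.49909729
t = 19.73 / 3.49909729 ≈ 5.638597

5.6386


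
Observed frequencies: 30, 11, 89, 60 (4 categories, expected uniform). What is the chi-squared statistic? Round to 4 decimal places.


chi2 = sum((O-E)^2/E), E = total/4
total = 190, E = 190/4 = 47.5
(30 - 47.5)^2 / 47.5 = 306.25 / 47.5 = 245/38 ≈ 6.447368
(11 - 47.5)^2 / 47.5 = 1332.25 / 47.5 = 5329/190 ≈ 28.047368
(89 - 47.5)^2 / 47.5 = 1722.25 / 47.5 = 6889/190 ≈ 36.257895
(60 - 47.5)^2 / 47.5 = 156.25 / 47.5 = 125/38 ≈ 3.289474
chi2 = 7034/95 ≈ 74.042105

74.0421


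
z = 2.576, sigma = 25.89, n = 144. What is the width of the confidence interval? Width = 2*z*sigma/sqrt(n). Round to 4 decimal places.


width = 2*z*sigma/sqrt(n)
2*z*sigma = 2 * 2.576 * 25.89 = 133.38528
sqrt(144) = 12
width = 133.38528 / 12 = 11.11544

11.1154


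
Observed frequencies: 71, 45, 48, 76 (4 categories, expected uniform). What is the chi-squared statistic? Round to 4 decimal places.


chi2 = sum((O-E)^2/E), E = total/4
total = 240, E = 240/4 = 60
(71 - 60)^2 / 60 = 121 / 60 = 121/60 ≈ 2.016667
(45 - 60)^2 / 60 = 225 / 60 = 3.75
(48 - 60)^2 / 60 = 144 / 60 = 2.4
(76 - 60)^2 / 60 = 256 / 60 = 64/15 ≈ 4.266667
chi2 = 373/30 ≈ 12.433333

12.4333


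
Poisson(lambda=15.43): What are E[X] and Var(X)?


E[X] = Var(X) = lambda = 15.43

15.43, 15.43


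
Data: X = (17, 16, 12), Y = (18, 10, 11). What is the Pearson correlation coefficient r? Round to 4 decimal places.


r = sum((xi-xbar)(yi-ybar)) / sqrt(sum((xi-xbar)^2) * sum((yi-ybar)^2))
n = 3, xbar = 45/3 = 15, ybar = 39/3 = 13
Sxy = sum((xi-xbar)(yi-ybar)) = 13
Sxx = sum((xi-xbar)^2) = 14
Syy = sum((yi-ybar)^2) = 38
sqrt(Sxx*Syy) ≈ 23.065125
r = Sxy / sqrt(Sxx*Syy) = 13 / 23.065125 ≈ 0.563621

0.5636


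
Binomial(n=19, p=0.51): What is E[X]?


E[X] = n*p = 19 * 0.51 = 9.69

9.69


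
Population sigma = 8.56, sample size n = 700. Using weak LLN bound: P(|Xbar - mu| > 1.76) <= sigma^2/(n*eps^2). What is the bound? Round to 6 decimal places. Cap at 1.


bound = min(1, sigma^2/(n*eps^2))
sigma^2 = 8.56^2 = 73.2736
n*eps^2 = 700 * 1.76^2 = 700 * 3.0976 = 2168.32
sigma^2/(n*eps^2) = 73.2736 / 2168.32 ≈ 0.03379280

0.033793


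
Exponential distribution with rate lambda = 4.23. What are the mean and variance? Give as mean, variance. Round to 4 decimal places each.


mean = 1/lam, var = 1/lam^2
mean = 1 / 4.23 = 100/423 ≈ 0.236407
lam^2 = 4.23^2 = 17.8929
var = 1 / 17.8929 ≈ 0.055888

0.2364, 0.0559


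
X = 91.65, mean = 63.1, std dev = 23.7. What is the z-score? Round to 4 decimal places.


z = (X - mu) / sigma
X - mu = 91.65 - 63.1 = 28.55
z = 28.55 / 23.7 = 571/474 ≈ 1.204641

1.2046


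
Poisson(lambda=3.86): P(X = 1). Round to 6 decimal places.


P = e^(-lam) * lam^k / k!
e^(-3.86) ≈ 0.02106800
lam^k = 3.86^1 = 3.86
k! = 1! = 1
P = 0.02106800 * 3.86 / 1 ≈ 0.081322

0.081322


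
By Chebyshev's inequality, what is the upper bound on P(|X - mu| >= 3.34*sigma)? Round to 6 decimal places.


P <= 1/k^2
k^2 = 3.34^2 = 11.1556
1/k^2 = 1 / 11.1556 ≈ 0.08964108

0.089641


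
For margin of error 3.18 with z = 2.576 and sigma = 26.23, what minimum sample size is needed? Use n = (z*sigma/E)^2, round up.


z*sigma/E = 2.576 * 26.23 / 3.18 ≈ 21.247950
(z*sigma/E)^2 ≈ 451.475366
round up: n = 452

452


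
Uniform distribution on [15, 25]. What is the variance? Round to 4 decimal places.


Var = (b-a)^2 / 12
(b-a)^2 = (25 - 15)^2 = 100
Var = 100/12 ≈ 8.333333

8.3333


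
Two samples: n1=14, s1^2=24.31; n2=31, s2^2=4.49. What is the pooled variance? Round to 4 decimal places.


sp^2 = ((n1-1)*s1^2 + (n2-1)*s2^2)/(n1+n2-2)
(n1-1)*s1^2 = 13 * 24.31 = 316.03
(n2-1)*s2^2 = 30 * 4.49 = 134.7
numerator = 316.03 + 134.7 = 450.73
n1+n2-2 = 43
sp^2 = 450.73 / 43 = 45073/4300 ≈ 10.482093

10.4821


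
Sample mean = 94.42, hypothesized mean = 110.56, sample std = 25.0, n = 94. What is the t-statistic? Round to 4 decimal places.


t = (xbar - mu0) / (s/sqrt(n))
xbar - mu0 = 94.42 - 110.56 = -16.14
sqrt(94) ≈ 9.69535971
s/sqrt(n) = 25.0 / 9.69535971 ≈ 2.57855312
t = -16.14 / 2.57855312 ≈ -6.259324

-6.2593


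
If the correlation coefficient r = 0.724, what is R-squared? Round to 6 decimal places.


R^2 = r^2 = (0.724)^2 = 0.524176

0.524176


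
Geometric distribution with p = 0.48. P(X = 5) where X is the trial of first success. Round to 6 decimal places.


P = (1-p)^(k-1) * p
(1-p)^(k-1) = 0.52^4 = 0.07311616
P = 0.07311616 * 0.48 ≈ 0.03509576

0.035096


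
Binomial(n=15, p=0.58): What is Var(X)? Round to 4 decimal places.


Var = n*p*(1-p) = 15 * 0.58 * 0.42 = 3.654

3.6540


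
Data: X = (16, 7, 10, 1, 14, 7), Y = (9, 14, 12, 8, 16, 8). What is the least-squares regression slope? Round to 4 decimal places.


b = sum((xi-xbar)(yi-ybar)) / sum((xi-xbar)^2)
n = 6, xbar = 55/6 ≈ 9.166667, ybar = 67/6 ≈ 11.166667
Sxy = sum((xi-xbar)(yi-ybar)) = 215/6 ≈ 35.833333
Sxx = sum((xi-xbar)^2) = 881/6 ≈ 146.833333
b = Sxy / Sxx = 215/881 ≈ 0.244041

0.2440


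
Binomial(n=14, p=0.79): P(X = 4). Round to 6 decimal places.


P = C(n,k) * p^k * (1-p)^(n-k)
C(14,4) = 1001
p^k = 0.79^4 ≈ 0.3895008
(1-p)^(n-k) = 0.21^10 ≈ 0.0000001667988
P = 1001 * 0.3895008 * 0.0000001667988 ≈ 0.000065

0.000065


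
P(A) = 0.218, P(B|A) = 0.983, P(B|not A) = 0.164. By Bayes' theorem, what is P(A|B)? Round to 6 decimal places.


P(A|B) = P(B|A)*P(A) / P(B), P(B) = P(B|A)*P(A) + P(B|not A)*P(not A)
P(B|A)*P(A) = 0.983 * 0.218 = 0.214294
P(B|not A)*P(not A) = 0.164 * 0.782 = 0.128248
P(B) = 0.214294 + 0.128248 = 0.342542
P(A|B) = 0.214294 / 0.342542 ≈ 0.62559920

0.625599


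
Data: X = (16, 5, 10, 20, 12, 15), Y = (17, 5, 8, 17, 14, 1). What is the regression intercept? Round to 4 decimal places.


a = ybar - b*xbar, where b = sum((xi-xbar)(yi-ybar)) / sum((xi-xbar)^2)
n = 6, xbar = 78/6 = 13, ybar = 62/6 = 31/3 ≈ 10.333333
Sxy = sum((xi-xbar)(yi-ybar)) = 94
Sxx = sum((xi-xbar)^2) = 136
b = Sxy / Sxx = 47/68 ≈ 0.691176
a = 10.333333 - 0.691176 * 13 = 275/204 ≈ 1.348039

1.3480


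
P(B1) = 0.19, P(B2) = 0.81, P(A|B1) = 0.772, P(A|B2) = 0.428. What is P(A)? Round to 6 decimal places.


P(A) = P(A|B1)*P(B1) + P(A|B2)*P(B2)
P(A|B1)*P(B1) = 0.772 * 0.19 = 0.14668
P(A|B2)*P(B2) = 0.428 * 0.81 = 0.34668
P(A) = 0.14668 + 0.34668 = 0.49336

0.493360


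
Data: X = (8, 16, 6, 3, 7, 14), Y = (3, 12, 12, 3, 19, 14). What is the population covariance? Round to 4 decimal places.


Cov = (1/n)*sum((xi-xbar)(yi-ybar))
n = 6, xbar = 54/6 = 9, ybar = 63/6 = 10.5
sum((xi-xbar)(yi-ybar)) = 59
Cov = 59 / 6 = 59/6 ≈ 9.833333

9.8333


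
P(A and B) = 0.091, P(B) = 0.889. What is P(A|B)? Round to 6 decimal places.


P(A|B) = P(A and B) / P(B) = 0.091 / 0.889 = 13/127 ≈ 0.10236220

0.102362


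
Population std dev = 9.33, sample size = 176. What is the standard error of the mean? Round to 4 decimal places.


SE = sigma / sqrt(n)
sqrt(176) ≈ 13.266499
SE = 9.33 / 13.266499 ≈ 0.703275

0.7033


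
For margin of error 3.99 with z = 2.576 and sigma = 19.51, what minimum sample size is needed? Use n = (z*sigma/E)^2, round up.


z*sigma/E = 2.576 * 19.51 / 3.99 = 89746/7125 ≈ 12.595930
(z*sigma/E)^2 ≈ 158.657448
round up: n = 159

159


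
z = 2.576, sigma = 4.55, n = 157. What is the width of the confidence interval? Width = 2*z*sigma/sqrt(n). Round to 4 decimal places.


width = 2*z*sigma/sqrt(n)
2*z*sigma = 2 * 2.576 * 4.55 = 23.4416
sqrt(157) ≈ 12.529964
width = 23.4416 / 12.529964 ≈ 1.870843

1.8708


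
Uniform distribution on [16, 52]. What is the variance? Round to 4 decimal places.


Var = (b-a)^2 / 12
(b-a)^2 = (52 - 16)^2 = 1296
Var = 1296/12 = 108

108.0000


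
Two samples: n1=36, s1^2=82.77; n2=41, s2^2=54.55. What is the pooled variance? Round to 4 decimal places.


sp^2 = ((n1-1)*s1^2 + (n2-1)*s2^2)/(n1+n2-2)
(n1-1)*s1^2 = 35 * 82.77 = 2896.95
(n2-1)*s2^2 = 40 * 54.55 = 2182
numerator = 2896.95 + 2182 = 5078.95
n1+n2-2 = 75
sp^2 = 5078.95 / 75 = 101579/1500 ≈ 67.719333

67.7193


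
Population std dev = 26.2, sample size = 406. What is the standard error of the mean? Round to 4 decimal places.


SE = sigma / sqrt(n)
sqrt(406) ≈ 20.149442
SE = 26.2 / 20.149442 ≈ 1.300284

1.3003


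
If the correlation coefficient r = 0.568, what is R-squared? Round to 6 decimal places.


R^2 = r^2 = (0.568)^2 = 0.322624

0.322624


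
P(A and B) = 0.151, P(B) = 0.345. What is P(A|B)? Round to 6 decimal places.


P(A|B) = P(A and B) / P(B) = 0.151 / 0.345 = 151/345 ≈ 0.43768116

0.437681


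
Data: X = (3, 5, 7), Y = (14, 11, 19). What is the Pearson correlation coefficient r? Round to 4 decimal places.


r = sum((xi-xbar)(yi-ybar)) / sqrt(sum((xi-xbar)^2) * sum((yi-ybar)^2))
n = 3, xbar = 15/3 = 5, ybar = 44/3 ≈ 14.666667
Sxy = sum((xi-xbar)(yi-ybar)) = 10
Sxx = sum((xi-xbar)^2) = 8
Syy = sum((yi-ybar)^2) = 98/3 ≈ 32.666667
sqrt(Sxx*Syy) ≈ 16.165808
r = Sxy / sqrt(Sxx*Syy) = 10 / 16.165808 ≈ 0.618590

0.6186


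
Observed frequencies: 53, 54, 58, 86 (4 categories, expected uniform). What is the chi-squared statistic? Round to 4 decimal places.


chi2 = sum((O-E)^2/E), E = total/4
total = 251, E = 251/4 = 62.75
(53 - 62.75)^2 / 62.75 = 95.0625 / 62.75 = 1521/1004 ≈ 1.514940
(54 - 62.75)^2 / 62.75 = 76.5625 / 62.75 = 1225/1004 ≈ 1.220120
(58 - 62.75)^2 / 62.75 = 22.5625 / 62.75 = 361/1004 ≈ 0.359562
(86 - 62.75)^2 / 62.75 = 540.5625 / 62.75 = 8649/1004 ≈ 8.614542
chi2 = 2939/251 ≈ 11.709163

11.7092


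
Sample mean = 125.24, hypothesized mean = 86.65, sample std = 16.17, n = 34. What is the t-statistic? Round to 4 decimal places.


t = (xbar - mu0) / (s/sqrt(n))
xbar - mu0 = 125.24 - 86.65 = 38.59
sqrt(34) ≈ 5.83095189
s/sqrt(n) = 16.17 / 5.83095189 ≈ 2.77313212
t = 38.59 / 2.77313212 ≈ 13.915673

13.9157


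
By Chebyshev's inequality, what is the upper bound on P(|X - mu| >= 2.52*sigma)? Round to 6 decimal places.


P <= 1/k^2
k^2 = 2.52^2 = 6.3504
1/k^2 = 1 / 6.3504 = 625/3969 ≈ 0.15747040

0.157470


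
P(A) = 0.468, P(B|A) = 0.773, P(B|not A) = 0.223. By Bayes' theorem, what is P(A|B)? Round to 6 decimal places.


P(A|B) = P(B|A)*P(A) / P(B), P(B) = P(B|A)*P(A) + P(B|not A)*P(not A)
P(B|A)*P(A) = 0.773 * 0.468 = 0.361764
P(B|not A)*P(not A) = 0.223 * 0.532 = 0.118636
P(B) = 0.361764 + 0.118636 = 0.4804
P(A|B) = 0.361764 / 0.4804 ≈ 0.75304746

0.753047


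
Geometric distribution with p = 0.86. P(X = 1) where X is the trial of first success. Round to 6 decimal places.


P = (1-p)^(k-1) * p
(1-p)^(k-1) = 0.14^0 = 1
P = 1 * 0.86 = 0.86

0.860000


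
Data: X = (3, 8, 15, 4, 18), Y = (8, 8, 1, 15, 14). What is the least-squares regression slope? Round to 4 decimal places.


b = sum((xi-xbar)(yi-ybar)) / sum((xi-xbar)^2)
n = 5, xbar = 48/5 = 9.6, ybar = 46/5 = 9.2
Sxy = sum((xi-xbar)(yi-ybar)) = -26.6
Sxx = sum((xi-xbar)^2) = 177.2
b = Sxy / Sxx = -133/886 ≈ -0.150113

-0.1501


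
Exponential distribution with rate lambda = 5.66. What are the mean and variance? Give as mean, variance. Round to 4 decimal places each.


mean = 1/lam, var = 1/lam^2
mean = 1 / 5.66 = 50/283 ≈ 0.176678
lam^2 = 5.66^2 = 32.0356
var = 1 / 32.0356 ≈ 0.031215

0.1767, 0.0312


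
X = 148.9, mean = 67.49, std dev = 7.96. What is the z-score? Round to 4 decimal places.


z = (X - mu) / sigma
X - mu = 148.9 - 67.49 = 81.41
z = 81.41 / 7.96 = 8141/796 ≈ 10.227387

10.2274


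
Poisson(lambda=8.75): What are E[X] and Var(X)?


E[X] = Var(X) = lambda = 8.75

8.75, 8.75


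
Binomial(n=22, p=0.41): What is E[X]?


E[X] = n*p = 22 * 0.41 = 9.02

9.02


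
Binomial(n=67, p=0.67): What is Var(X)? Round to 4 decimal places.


Var = n*p*(1-p) = 67 * 0.67 * 0.33 = 14.8137

14.8137


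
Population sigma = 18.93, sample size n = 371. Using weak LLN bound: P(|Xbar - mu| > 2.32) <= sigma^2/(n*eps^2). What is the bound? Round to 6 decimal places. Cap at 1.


bound = min(1, sigma^2/(n*eps^2))
sigma^2 = 18.93^2 = 358.3449
n*eps^2 = 371 * 2.32^2 = 371 * 5.3824 = 1996.8704
sigma^2/(n*eps^2) = 358.3449 / 1996.8704 ≈ 0.17945326

0.179453


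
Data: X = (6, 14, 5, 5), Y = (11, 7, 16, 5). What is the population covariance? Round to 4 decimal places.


Cov = (1/n)*sum((xi-xbar)(yi-ybar))
n = 4, xbar = 30/4 = 7.5, ybar = 39/4 = 9.75
sum((xi-xbar)(yi-ybar)) = -23.5
Cov = -23.5 / 4 = -5.875

-5.8750


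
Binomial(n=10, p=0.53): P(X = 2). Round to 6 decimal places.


P = C(n,k) * p^k * (1-p)^(n-k)
C(10,2) = 45
p^k = 0.53^2 = 0.2809
(1-p)^(n-k) = 0.47^8 ≈ 0.002381129
P = 45 * 0.2809 * 0.002381129 ≈ 0.030099

0.030099


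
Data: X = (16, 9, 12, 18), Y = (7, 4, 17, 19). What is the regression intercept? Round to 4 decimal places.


a = ybar - b*xbar, where b = sum((xi-xbar)(yi-ybar)) / sum((xi-xbar)^2)
n = 4, xbar = 55/4 = 13.75, ybar = 47/4 = 11.75
Sxy = sum((xi-xbar)(yi-ybar)) = 47.75
Sxx = sum((xi-xbar)^2) = 48.75
b = Sxy / Sxx = 191/195 ≈ 0.979487
a = 11.75 - 0.979487 * 13.75 = -67/39 ≈ -1.717949

-1.7179


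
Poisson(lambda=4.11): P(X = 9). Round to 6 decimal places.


P = e^(-lam) * lam^k / k!
e^(-4.11) ≈ 0.01640777
lam^k = 4.11^9 ≈ 334638.879111
k! = 9! = 362880
P = 0.01640777 * 334638.879111 / 362880 ≈ 0.015131

0.015131


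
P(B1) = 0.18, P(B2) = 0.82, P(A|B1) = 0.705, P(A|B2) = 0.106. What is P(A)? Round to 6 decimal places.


P(A) = P(A|B1)*P(B1) + P(A|B2)*P(B2)
P(A|B1)*P(B1) = 0.705 * 0.18 = 0.1269
P(A|B2)*P(B2) = 0.106 * 0.82 = 0.08692
P(A) = 0.1269 + 0.08692 = 0.21382

0.213820


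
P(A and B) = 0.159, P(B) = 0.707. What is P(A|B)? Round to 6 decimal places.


P(A|B) = P(A and B) / P(B) = 0.159 / 0.707 = 159/707 ≈ 0.22489392

0.224894


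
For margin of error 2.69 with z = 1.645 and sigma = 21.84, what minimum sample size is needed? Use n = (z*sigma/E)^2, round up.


z*sigma/E = 1.645 * 21.84 / 2.69 = 89817/6725 ≈ 13.355688
(z*sigma/E)^2 ≈ 178.374395
round up: n = 179

179


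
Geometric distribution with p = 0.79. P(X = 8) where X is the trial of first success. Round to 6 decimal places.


P = (1-p)^(k-1) * p
(1-p)^(k-1) = 0.21^7 ≈ 0.00001801089
P = 0.00001801089 * 0.79 ≈ 0.00001422860

0.000014


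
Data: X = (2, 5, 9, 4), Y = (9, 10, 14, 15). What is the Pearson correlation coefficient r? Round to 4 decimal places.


r = sum((xi-xbar)(yi-ybar)) / sqrt(sum((xi-xbar)^2) * sum((yi-ybar)^2))
n = 4, xbar = 20/4 = 5, ybar = 48/4 = 12
Sxy = sum((xi-xbar)(yi-ybar)) = 14
Sxx = sum((xi-xbar)^2) = 26
Syy = sum((yi-ybar)^2) = 26
sqrt(Sxx*Syy) = 26
r = Sxy / sqrt(Sxx*Syy) = 14 / 26 = 7/13 ≈ 0.538462

0.5385


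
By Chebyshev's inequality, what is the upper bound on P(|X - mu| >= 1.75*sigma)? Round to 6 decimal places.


P <= 1/k^2
k^2 = 1.75^2 = 3.0625
1/k^2 = 1 / 3.0625 = 16/49 ≈ 0.32653061

0.326531


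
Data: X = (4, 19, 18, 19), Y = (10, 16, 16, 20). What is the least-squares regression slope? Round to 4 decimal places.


b = sum((xi-xbar)(yi-ybar)) / sum((xi-xbar)^2)
n = 4, xbar = 60/4 = 15, ybar = 62/4 = 15.5
Sxy = sum((xi-xbar)(yi-ybar)) = 82
Sxx = sum((xi-xbar)^2) = 162
b = Sxy / Sxx = 41/81 ≈ 0.506173

0.5062


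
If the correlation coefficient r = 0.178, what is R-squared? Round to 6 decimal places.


R^2 = r^2 = (0.178)^2 = 0.031684

0.031684


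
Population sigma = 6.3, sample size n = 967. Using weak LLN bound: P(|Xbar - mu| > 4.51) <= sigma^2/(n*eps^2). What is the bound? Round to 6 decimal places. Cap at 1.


bound = min(1, sigma^2/(n*eps^2))
sigma^2 = 6.3^2 = 39.69
n*eps^2 = 967 * 4.51^2 = 967 * 20.3401 = 19668.8767
sigma^2/(n*eps^2) = 39.69 / 19668.8767 ≈ 0.00201791

0.002018


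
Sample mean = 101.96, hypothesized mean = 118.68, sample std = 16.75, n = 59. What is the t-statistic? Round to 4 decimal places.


t = (xbar - mu0) / (s/sqrt(n))
xbar - mu0 = 101.96 - 118.68 = -16.72
sqrt(59) ≈ 7.68114575
s/sqrt(n) = 16.75 / 7.68114575 ≈ 2.18066426
t = -16.72 / 2.18066426 ≈ -7.667388

-7.6674


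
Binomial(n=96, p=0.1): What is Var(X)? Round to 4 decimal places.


Var = n*p*(1-p) = 96 * 0.1 * 0.9 = 8.64

8.6400


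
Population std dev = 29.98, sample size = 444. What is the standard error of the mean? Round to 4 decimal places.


SE = sigma / sqrt(n)
sqrt(444) ≈ 21.071308
SE = 29.98 / 21.071308 ≈ 1.422788

1.4228


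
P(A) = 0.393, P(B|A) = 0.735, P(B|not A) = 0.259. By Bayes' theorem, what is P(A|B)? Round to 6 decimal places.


P(A|B) = P(B|A)*P(A) / P(B), P(B) = P(B|A)*P(A) + P(B|not A)*P(not A)
P(B|A)*P(A) = 0.735 * 0.393 = 0.288855
P(B|not A)*P(not A) = 0.259 * 0.607 = 0.157213
P(B) = 0.288855 + 0.157213 = 0.446068
P(A|B) = 0.288855 / 0.446068 ≈ 0.64755822

0.647558


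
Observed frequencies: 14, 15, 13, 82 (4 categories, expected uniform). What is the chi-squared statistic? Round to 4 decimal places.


chi2 = sum((O-E)^2/E), E = total/4
total = 124, E = 124/4 = 31
(14 - 31)^2 / 31 = 289 / 31 = 289/31 ≈ 9.322581
(15 - 31)^2 / 31 = 256 / 31 = 256/31 ≈ 8.258065
(13 - 31)^2 / 31 = 324 / 31 = 324/31 ≈ 10.451613
(82 - 31)^2 / 31 = 2601 / 31 = 2601/31 ≈ 83.903226
chi2 = 3470/31 ≈ 111.935484

111.9355


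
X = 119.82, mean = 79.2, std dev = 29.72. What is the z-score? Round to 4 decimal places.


z = (X - mu) / sigma
X - mu = 119.82 - 79.2 = 40.62
z = 40.62 / 29.72 = 2031/1486 ≈ 1.366756

1.3668


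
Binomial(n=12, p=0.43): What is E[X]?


E[X] = n*p = 12 * 0.43 = 5.16

5.16


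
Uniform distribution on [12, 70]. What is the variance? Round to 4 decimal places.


Var = (b-a)^2 / 12
(b-a)^2 = (70 - 12)^2 = 3364
Var = 3364/12 ≈ 280.333333

280.3333


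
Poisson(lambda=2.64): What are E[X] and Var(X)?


E[X] = Var(X) = lambda = 2.64

2.64, 2.64


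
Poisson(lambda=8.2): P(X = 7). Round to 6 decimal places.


P = e^(-lam) * lam^k / k!
e^(-8.2) ≈ 0.0002746536
lam^k = 8.2^7 ≈ 2492854.705677
k! = 7! = 5040
P = 0.0002746536 * 2492854.705677 / 5040 ≈ 0.135848

0.135848


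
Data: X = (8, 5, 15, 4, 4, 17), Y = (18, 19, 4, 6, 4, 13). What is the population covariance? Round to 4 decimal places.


Cov = (1/n)*sum((xi-xbar)(yi-ybar))
n = 6, xbar = 53/6 ≈ 8.833333, ybar = 64/6 = 32/3 ≈ 10.666667
sum((xi-xbar)(yi-ybar)) = -16/3 ≈ -5.333333
Cov = -5.333333 / 6 = -8/9 ≈ -0.888889

-0.8889


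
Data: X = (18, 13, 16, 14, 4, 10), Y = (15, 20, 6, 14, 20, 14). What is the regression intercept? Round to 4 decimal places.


a = ybar - b*xbar, where b = sum((xi-xbar)(yi-ybar)) / sum((xi-xbar)^2)
n = 6, xbar = 75/6 = 12.5, ybar = 89/6 ≈ 14.833333
Sxy = sum((xi-xbar)(yi-ybar)) = -70.5
Sxx = sum((xi-xbar)^2) = 123.5
b = Sxy / Sxx = -141/247 ≈ -0.570850
a = 14.833333 - (-0.570850) * 12.5 = 16279/741 ≈ 21.968961

21.9690


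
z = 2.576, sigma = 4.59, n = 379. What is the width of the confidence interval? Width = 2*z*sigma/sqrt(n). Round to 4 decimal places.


width = 2*z*sigma/sqrt(n)
2*z*sigma = 2 * 2.576 * 4.59 = 23.64768
sqrt(379) ≈ 19.467922
width = 23.64768 / 19.467922 ≈ 1.214700

1.2147


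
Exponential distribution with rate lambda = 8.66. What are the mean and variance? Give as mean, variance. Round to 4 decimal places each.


mean = 1/lam, var = 1/lam^2
mean = 1 / 8.66 = 50/433 ≈ 0.115473
lam^2 = 8.66^2 = 74.9956
var = 1 / 74.9956 ≈ 0.013334

0.1155, 0.0133


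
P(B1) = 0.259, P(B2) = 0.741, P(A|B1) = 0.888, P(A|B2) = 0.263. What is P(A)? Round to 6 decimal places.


P(A) = P(A|B1)*P(B1) + P(A|B2)*P(B2)
P(A|B1)*P(B1) = 0.888 * 0.259 = 0.229992
P(A|B2)*P(B2) = 0.263 * 0.741 = 0.194883
P(A) = 0.229992 + 0.194883 = 0.424875

0.424875


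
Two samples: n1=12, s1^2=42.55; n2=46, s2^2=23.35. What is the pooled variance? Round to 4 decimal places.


sp^2 = ((n1-1)*s1^2 + (n2-1)*s2^2)/(n1+n2-2)
(n1-1)*s1^2 = 11 * 42.55 = 468.05
(n2-1)*s2^2 = 45 * 23.35 = 1050.75
numerator = 468.05 + 1050.75 = 1518.8
n1+n2-2 = 56
sp^2 = 1518.8 / 56 = 3797/140 ≈ 27.121429

27.1214


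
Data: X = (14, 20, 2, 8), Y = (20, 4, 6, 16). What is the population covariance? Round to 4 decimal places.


Cov = (1/n)*sum((xi-xbar)(yi-ybar))
n = 4, xbar = 44/4 = 11, ybar = 46/4 = 11.5
sum((xi-xbar)(yi-ybar)) = -6
Cov = -6 / 4 = -1.5

-1.5000


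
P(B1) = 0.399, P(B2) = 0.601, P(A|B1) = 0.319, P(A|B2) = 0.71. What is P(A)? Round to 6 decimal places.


P(A) = P(A|B1)*P(B1) + P(A|B2)*P(B2)
P(A|B1)*P(B1) = 0.319 * 0.399 = 0.127281
P(A|B2)*P(B2) = 0.71 * 0.601 = 0.42671
P(A) = 0.127281 + 0.42671 = 0.553991

0.553991


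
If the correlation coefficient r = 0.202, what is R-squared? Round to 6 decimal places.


R^2 = r^2 = (0.202)^2 = 0.040804

0.040804


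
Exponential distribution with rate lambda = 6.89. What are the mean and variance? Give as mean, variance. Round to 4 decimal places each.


mean = 1/lam, var = 1/lam^2
mean = 1 / 6.89 = 100/689 ≈ 0.145138
lam^2 = 6.89^2 = 47.4721
var = 1 / 47.4721 ≈ 0.021065

0.1451, 0.0211


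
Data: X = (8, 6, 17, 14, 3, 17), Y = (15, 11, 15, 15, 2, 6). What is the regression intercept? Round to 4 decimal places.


a = ybar - b*xbar, where b = sum((xi-xbar)(yi-ybar)) / sum((xi-xbar)^2)
n = 6, xbar = 65/6 ≈ 10.833333, ybar = 64/6 = 32/3 ≈ 10.666667
Sxy = sum((xi-xbar)(yi-ybar)) = 197/3 ≈ 65.666667
Sxx = sum((xi-xbar)^2) = 1073/6 ≈ 178.833333
b = Sxy / Sxx = 394/1073 ≈ 0.367195
a = 10.666667 - 0.367195 * 10.833333 = 7177/1073 ≈ 6.688723

6.6887


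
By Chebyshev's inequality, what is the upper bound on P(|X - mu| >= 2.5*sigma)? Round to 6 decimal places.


P <= 1/k^2
k^2 = 2.5^2 = 6.25
1/k^2 = 1 / 6.25 = 0.16

0.160000


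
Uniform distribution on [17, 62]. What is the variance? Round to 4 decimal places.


Var = (b-a)^2 / 12
(b-a)^2 = (62 - 17)^2 = 2025
Var = 2025/12 = 168.75

168.7500


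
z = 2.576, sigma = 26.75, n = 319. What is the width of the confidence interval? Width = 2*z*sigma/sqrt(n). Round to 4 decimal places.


width = 2*z*sigma/sqrt(n)
2*z*sigma = 2 * 2.576 * 26.75 = 137.816
sqrt(319) ≈ 17.860571
width = 137.816 / 17.860571 ≈ 7.716215

7.7162


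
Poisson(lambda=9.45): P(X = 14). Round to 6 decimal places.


P = e^(-lam) * lam^k / k!
e^(-9.45) ≈ 0.00007868957
lam^k = 9.45^14 ≈ 45294484275394.071070
k! = 14! = 87178291200
P = 0.00007868957 * 45294484275394.071070 / 87178291200 ≈ 0.040884

0.040884


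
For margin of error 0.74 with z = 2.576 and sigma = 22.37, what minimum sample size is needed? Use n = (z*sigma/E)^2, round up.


z*sigma/E = 2.576 * 22.37 / 0.74 = 360157/4625 ≈ 77.871784
(z*sigma/E)^2 ≈ 6064.014710
round up: n = 6065

6065


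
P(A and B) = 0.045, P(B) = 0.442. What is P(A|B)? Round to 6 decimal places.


P(A|B) = P(A and B) / P(B) = 0.045 / 0.442 = 45/442 ≈ 0.10180995

0.101810


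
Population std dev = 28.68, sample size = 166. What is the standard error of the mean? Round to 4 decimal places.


SE = sigma / sqrt(n)
sqrt(166) ≈ 12.884099
SE = 28.68 / 12.884099 ≈ 2.226000

2.2260


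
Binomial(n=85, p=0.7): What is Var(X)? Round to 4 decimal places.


Var = n*p*(1-p) = 85 * 0.7 * 0.3 = 17.85

17.8500


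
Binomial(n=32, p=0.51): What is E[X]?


E[X] = n*p = 32 * 0.51 = 16.32

16.32


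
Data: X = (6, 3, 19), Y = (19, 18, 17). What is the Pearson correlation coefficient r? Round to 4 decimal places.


r = sum((xi-xbar)(yi-ybar)) / sqrt(sum((xi-xbar)^2) * sum((yi-ybar)^2))
n = 3, xbar = 28/3 ≈ 9.333333, ybar = 54/3 = 18
Sxy = sum((xi-xbar)(yi-ybar)) = -13
Sxx = sum((xi-xbar)^2) = 434/3 ≈ 144.666667
Syy = sum((yi-ybar)^2) = 2
sqrt(Sxx*Syy) ≈ 17.009801
r = Sxy / sqrt(Sxx*Syy) = -13 / 17.009801 ≈ -0.764265

-0.7643


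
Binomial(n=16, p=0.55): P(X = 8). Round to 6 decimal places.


P = C(n,k) * p^k * (1-p)^(n-k)
C(16,8) = 12870
p^k = 0.55^8 ≈ 0.008373394
(1-p)^(n-k) = 0.45^8 ≈ 0.001681513
P = 12870 * 0.008373394 * 0.001681513 ≈ 0.181209

0.181209


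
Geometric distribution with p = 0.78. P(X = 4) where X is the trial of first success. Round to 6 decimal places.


P = (1-p)^(k-1) * p
(1-p)^(k-1) = 0.22^3 = 0.010648
P = 0.010648 * 0.78 = 0.00830544

0.008305


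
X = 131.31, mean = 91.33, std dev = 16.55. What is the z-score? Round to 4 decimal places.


z = (X - mu) / sigma
X - mu = 131.31 - 91.33 = 39.98
z = 39.98 / 16.55 = 3998/1655 ≈ 2.415710

2.4157


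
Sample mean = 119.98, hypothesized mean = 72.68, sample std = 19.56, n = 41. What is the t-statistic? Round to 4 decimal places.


t = (xbar - mu0) / (s/sqrt(n))
xbar - mu0 = 119.98 - 72.68 = 47.3
sqrt(41) ≈ 6.40312424
s/sqrt(n) = 19.56 / 6.40312424 ≈ 3.05475878
t = 47.3 / 3.05475878 ≈ 15.484038

15.4840


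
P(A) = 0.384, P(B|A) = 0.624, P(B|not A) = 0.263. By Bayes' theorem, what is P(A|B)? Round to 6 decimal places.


P(A|B) = P(B|A)*P(A) / P(B), P(B) = P(B|A)*P(A) + P(B|not A)*P(not A)
P(B|A)*P(A) = 0.624 * 0.384 = 0.239616
P(B|not A)*P(not A) = 0.263 * 0.616 = 0.162008
P(B) = 0.239616 + 0.162008 = 0.401624
P(A|B) = 0.239616 / 0.401624 ≈ 0.59661773

0.596618


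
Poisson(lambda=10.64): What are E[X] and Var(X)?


E[X] = Var(X) = lambda = 10.64

10.64, 10.64


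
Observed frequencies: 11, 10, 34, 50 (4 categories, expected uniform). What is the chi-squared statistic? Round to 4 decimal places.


chi2 = sum((O-E)^2/E), E = total/4
total = 105, E = 105/4 = 26.25
(11 - 26.25)^2 / 26.25 = 232.5625 / 26.25 = 3721/420 ≈ 8.859524
(10 - 26.25)^2 / 26.25 = 264.0625 / 26.25 = 845/84 ≈ 10.059524
(34 - 26.25)^2 / 26.25 = 60.0625 / 26.25 = 961/420 ≈ 2.288095
(50 - 26.25)^2 / 26.25 = 564.0625 / 26.25 = 1805/84 ≈ 21.488095
chi2 = 4483/105 ≈ 42.695238

42.6952


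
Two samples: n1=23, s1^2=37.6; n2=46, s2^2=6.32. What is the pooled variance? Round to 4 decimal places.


sp^2 = ((n1-1)*s1^2 + (n2-1)*s2^2)/(n1+n2-2)
(n1-1)*s1^2 = 22 * 37.6 = 827.2
(n2-1)*s2^2 = 45 * 6.32 = 284.4
numerator = 827.2 + 284.4 = 1111.6
n1+n2-2 = 67
sp^2 = 1111.6 / 67 = 5558/335 ≈ 16.591045

16.5910


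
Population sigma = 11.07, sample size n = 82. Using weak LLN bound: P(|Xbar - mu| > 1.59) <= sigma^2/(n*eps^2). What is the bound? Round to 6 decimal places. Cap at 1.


bound = min(1, sigma^2/(n*eps^2))
sigma^2 = 11.07^2 = 122.5449
n*eps^2 = 82 * 1.59^2 = 82 * 2.5281 = 207.3042
sigma^2/(n*eps^2) = 122.5449 / 207.3042 = 3321/5618 ≈ 0.59113564

0.591136


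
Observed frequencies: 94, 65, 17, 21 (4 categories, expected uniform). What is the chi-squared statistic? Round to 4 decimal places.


chi2 = sum((O-E)^2/E), E = total/4
total = 197, E = 197/4 = 49.25
(94 - 49.25)^2 / 49.25 = 2002.5625 / 49.25 = 32041/788 ≈ 40.661168
(65 - 49.25)^2 / 49.25 = 248.0625 / 49.25 = 3969/788 ≈ 5.036802
(17 - 49.25)^2 / 49.25 = 1040.0625 / 49.25 = 16641/788 ≈ 21.118020
(21 - 49.25)^2 / 49.25 = 798.0625 / 49.25 = 12769/788 ≈ 16.204315
chi2 = 16355/197 ≈ 83.020305

83.0203


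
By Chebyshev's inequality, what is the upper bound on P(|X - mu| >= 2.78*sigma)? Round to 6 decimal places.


P <= 1/k^2
k^2 = 2.78^2 = 7.7284
1/k^2 = 1 / 7.7284 ≈ 0.12939289

0.129393


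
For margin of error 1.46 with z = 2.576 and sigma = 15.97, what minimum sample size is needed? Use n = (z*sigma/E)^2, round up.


z*sigma/E = 2.576 * 15.97 / 1.46 = 257117/9125 ≈ 28.177205
(z*sigma/E)^2 ≈ 793.954909
round up: n = 794

794


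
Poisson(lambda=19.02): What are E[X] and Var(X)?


E[X] = Var(X) = lambda = 19.02

19.02, 19.02


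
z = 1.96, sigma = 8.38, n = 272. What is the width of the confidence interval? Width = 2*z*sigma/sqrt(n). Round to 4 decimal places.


width = 2*z*sigma/sqrt(n)
2*z*sigma = 2 * 1.96 * 8.38 = 32.8496
sqrt(272) ≈ 16.492423
width = 32.8496 / 16.492423 ≈ 1.991800

1.9918


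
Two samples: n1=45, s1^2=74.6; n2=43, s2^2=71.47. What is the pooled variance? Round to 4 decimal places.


sp^2 = ((n1-1)*s1^2 + (n2-1)*s2^2)/(n1+n2-2)
(n1-1)*s1^2 = 44 * 74.6 = 3282.4
(n2-1)*s2^2 = 42 * 71.47 = 3001.74
numerator = 3282.4 + 3001.74 = 6284.14
n1+n2-2 = 86
sp^2 = 6284.14 / 86 = 314207/4300 ≈ 73.071395

73.0714


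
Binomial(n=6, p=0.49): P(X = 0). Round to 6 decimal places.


P = C(n,k) * p^k * (1-p)^(n-k)
C(6,0) = 1
p^k = 0.49^0 = 1
(1-p)^(n-k) = 0.51^6 ≈ 0.01759629
P = 1 * 1 * 0.01759629 ≈ 0.017596

0.017596


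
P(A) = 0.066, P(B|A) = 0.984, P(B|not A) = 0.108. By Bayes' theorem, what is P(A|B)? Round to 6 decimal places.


P(A|B) = P(B|A)*P(A) / P(B), P(B) = P(B|A)*P(A) + P(B|not A)*P(not A)
P(B|A)*P(A) = 0.984 * 0.066 = 0.064944
P(B|not A)*P(not A) = 0.108 * 0.934 = 0.100872
P(B) = 0.064944 + 0.100872 = 0.165816
P(A|B) = 0.064944 / 0.165816 = 902/2303 ≈ 0.39166305

0.391663


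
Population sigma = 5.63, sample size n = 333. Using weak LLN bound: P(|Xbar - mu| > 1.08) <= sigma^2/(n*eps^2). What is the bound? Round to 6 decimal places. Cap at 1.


bound = min(1, sigma^2/(n*eps^2))
sigma^2 = 5.63^2 = 31.6969
n*eps^2 = 333 * 1.08^2 = 333 * 1.1664 = 388.4112
sigma^2/(n*eps^2) = 31.6969 / 388.4112 ≈ 0.08160656

0.081607


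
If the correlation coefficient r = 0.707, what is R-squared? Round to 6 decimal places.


R^2 = r^2 = (0.707)^2 = 0.499849

0.499849


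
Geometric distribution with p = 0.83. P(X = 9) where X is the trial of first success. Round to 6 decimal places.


P = (1-p)^(k-1) * p
(1-p)^(k-1) = 0.17^8 ≈ 0.0000006975757
P = 0.0000006975757 * 0.83 ≈ 0.0000005789879

0.000001


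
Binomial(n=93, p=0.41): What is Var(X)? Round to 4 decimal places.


Var = n*p*(1-p) = 93 * 0.41 * 0.59 = 22.4967

22.4967


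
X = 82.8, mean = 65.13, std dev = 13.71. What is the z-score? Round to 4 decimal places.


z = (X - mu) / sigma
X - mu = 82.8 - 65.13 = 17.67
z = 17.67 / 13.71 = 589/457 ≈ 1.288840

1.2888


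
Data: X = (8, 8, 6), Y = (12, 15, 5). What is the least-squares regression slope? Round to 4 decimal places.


b = sum((xi-xbar)(yi-ybar)) / sum((xi-xbar)^2)
n = 3, xbar = 22/3 ≈ 7.333333, ybar = 32/3 ≈ 10.666667
Sxy = sum((xi-xbar)(yi-ybar)) = 34/3 ≈ 11.333333
Sxx = sum((xi-xbar)^2) = 8/3 ≈ 2.666667
b = Sxy / Sxx = 4.25

4.2500


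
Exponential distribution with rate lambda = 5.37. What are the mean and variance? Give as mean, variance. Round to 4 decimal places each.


mean = 1/lam, var = 1/lam^2
mean = 1 / 5.37 = 100/537 ≈ 0.186220
lam^2 = 5.37^2 = 28.8369
var = 1 / 28.8369 ≈ 0.034678

0.1862, 0.0347


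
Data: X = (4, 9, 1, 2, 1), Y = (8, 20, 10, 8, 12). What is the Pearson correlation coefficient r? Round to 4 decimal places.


r = sum((xi-xbar)(yi-ybar)) / sqrt(sum((xi-xbar)^2) * sum((yi-ybar)^2))
n = 5, xbar = 17/5 = 3.4, ybar = 58/5 = 11.6
Sxy = sum((xi-xbar)(yi-ybar)) = 52.8
Sxx = sum((xi-xbar)^2) = 45.2
Syy = sum((yi-ybar)^2) = 99.2
sqrt(Sxx*Syy) ≈ 66.961481
r = Sxy / sqrt(Sxx*Syy) = 52.8 / 66.961481 ≈ 0.788513

0.7885


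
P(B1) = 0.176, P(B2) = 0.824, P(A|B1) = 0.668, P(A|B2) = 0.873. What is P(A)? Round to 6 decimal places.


P(A) = P(A|B1)*P(B1) + P(A|B2)*P(B2)
P(A|B1)*P(B1) = 0.668 * 0.176 = 0.117568
P(A|B2)*P(B2) = 0.873 * 0.824 = 0.719352
P(A) = 0.117568 + 0.719352 = 0.83692

0.836920
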